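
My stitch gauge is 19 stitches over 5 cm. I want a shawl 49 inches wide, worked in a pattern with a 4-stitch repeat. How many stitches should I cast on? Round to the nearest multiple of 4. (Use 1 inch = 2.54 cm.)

Cast on 472 stitches.

49 in = 49 × 2.54 = 124.46 cm.
19 / 5 = 3.8 sts/cm.
124.46 × 3.8 = 472.95 sts.
→ 472.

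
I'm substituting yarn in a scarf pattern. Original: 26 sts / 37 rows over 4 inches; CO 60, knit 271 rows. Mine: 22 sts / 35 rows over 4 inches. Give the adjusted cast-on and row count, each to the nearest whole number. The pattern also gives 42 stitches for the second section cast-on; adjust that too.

Stitches: 60 × 22/26 = 50.77 → 51.
Rows: 271 × 35/37 = 256.35 → 256.
second section cast-on: 42 × 22/26 = 35.54 → 36.

Cast on 51 stitches; work 256 rows; second section cast-on 36 stitches.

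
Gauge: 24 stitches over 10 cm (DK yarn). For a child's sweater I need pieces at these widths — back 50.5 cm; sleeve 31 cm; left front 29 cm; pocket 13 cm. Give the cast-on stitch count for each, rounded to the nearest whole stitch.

Rate = 24/10 = 2.4 sts per cm.
back: 50.5 × 2.4 = 121.20 → 121.
sleeve: 31 × 2.4 = 74.40 → 74.
left front: 29 × 2.4 = 69.60 → 70.
pocket: 13 × 2.4 = 31.20 → 31.

back 121; sleeve 74; left front 70; pocket 31.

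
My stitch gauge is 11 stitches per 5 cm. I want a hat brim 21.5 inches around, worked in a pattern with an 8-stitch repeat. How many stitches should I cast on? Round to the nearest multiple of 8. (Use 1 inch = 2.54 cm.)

21.5 in = 21.5 × 2.54 = 54.61 cm.
11 / 5 = 2.2 sts/cm.
54.61 × 2.2 = 120.14 sts.
→ 120.

Cast on 120 stitches.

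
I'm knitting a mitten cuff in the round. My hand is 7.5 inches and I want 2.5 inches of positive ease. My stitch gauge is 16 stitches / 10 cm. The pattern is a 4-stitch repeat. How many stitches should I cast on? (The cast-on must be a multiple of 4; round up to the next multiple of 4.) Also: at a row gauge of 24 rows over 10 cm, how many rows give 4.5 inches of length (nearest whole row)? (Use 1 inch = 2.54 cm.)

Finished = 7.5 + 2.5 = 10 inches.
10 inches × 2.54 = 25.40 cm.
16/10 = 1.6 sts per cm; 25.40 × 1.6 = 40.64 sts.
Next multiple of 4 → 44.
4.5 inches = 11.43 cm; × 2.4 = 27.43 → 27 rows.

Cast on 44 stitches; work 27 rows.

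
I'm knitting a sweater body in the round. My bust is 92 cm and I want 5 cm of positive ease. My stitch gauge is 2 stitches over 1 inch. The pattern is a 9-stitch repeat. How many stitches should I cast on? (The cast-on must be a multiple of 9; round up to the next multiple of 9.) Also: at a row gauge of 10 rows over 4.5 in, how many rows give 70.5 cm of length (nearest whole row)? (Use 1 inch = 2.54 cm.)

Finished = 92 + 5 = 97 cm.
97 cm × 1/2.54 = 38.19 inches.
2/1 = 2 sts per in; 38.19 × 2 = 76.38 sts.
Next multiple of 9 → 81.
70.5 cm = 27.76 inches; × 2.222 = 61.68 → 62 rows.

Cast on 81 stitches; work 62 rows.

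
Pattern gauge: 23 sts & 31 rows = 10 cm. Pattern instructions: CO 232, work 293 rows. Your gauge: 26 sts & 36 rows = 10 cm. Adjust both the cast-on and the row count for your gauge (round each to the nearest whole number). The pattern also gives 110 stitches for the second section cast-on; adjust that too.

Stitches: 232 × 26/23 = 262.26 → 262.
Rows: 293 × 36/31 = 340.26 → 340.
second section cast-on: 110 × 26/23 = 124.35 → 124.

Cast on 262 stitches; work 340 rows; second section cast-on 124 stitches.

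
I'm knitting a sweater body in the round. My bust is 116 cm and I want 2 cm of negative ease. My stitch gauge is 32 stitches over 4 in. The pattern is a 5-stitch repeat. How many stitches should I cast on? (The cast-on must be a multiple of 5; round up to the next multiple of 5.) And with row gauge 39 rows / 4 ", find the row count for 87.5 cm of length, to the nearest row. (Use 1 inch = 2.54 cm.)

Cast on 360 stitches; work 336 rows.

Finished = 116 − 2 = 114 cm.
114 cm × 1/2.54 = 44.88 inches.
32/4 = 8 sts per in; 44.88 × 8 = 359.06 sts.
Next multiple of 5 → 360.
87.5 cm = 34.45 inches; × 9.75 = 335.88 → 336 rows.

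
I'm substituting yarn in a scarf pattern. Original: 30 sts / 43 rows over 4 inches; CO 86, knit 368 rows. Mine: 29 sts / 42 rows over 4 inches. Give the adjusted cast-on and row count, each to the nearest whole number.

Cast on 83 stitches; work 359 rows.

Stitches: 86 × 29/30 = 83.13 → 83.
Rows: 368 × 42/43 = 359.44 → 359.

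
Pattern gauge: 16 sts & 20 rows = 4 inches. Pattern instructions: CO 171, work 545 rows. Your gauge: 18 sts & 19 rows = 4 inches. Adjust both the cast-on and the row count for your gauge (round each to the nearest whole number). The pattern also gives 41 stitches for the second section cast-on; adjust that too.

Stitches: 171 × 18/16 = 192.38 → 192.
Rows: 545 × 19/20 = 517.75 → 518.
second section cast-on: 41 × 18/16 = 46.12 → 46.

Cast on 192 stitches; work 518 rows; second section cast-on 46 stitches.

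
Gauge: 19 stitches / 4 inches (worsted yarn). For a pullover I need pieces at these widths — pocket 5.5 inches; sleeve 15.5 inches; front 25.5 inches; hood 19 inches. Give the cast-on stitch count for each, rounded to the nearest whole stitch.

Rate = 19/4 = 4.75 sts per in.
pocket: 5.5 × 4.75 = 26.12 → 26.
sleeve: 15.5 × 4.75 = 73.62 → 74.
front: 25.5 × 4.75 = 121.12 → 121.
hood: 19 × 4.75 = 90.25 → 90.

pocket 26; sleeve 74; front 121; hood 90.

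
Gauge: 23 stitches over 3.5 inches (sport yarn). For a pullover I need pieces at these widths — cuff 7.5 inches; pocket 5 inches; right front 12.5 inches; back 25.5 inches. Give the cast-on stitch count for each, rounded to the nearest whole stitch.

Rate = 23/3.5 = 6.571 sts per in.
cuff: 7.5 × 6.571 = 49.29 → 49.
pocket: 5 × 6.571 = 32.86 → 33.
right front: 12.5 × 6.571 = 82.14 → 82.
back: 25.5 × 6.571 = 167.57 → 168.

cuff 49; pocket 33; right front 82; back 168.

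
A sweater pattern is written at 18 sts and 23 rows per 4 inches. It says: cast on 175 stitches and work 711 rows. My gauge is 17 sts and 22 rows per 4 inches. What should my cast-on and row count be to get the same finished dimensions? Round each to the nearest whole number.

Stitches: 175 × 17/18 = 165.28 → 165.
Rows: 711 × 22/23 = 680.09 → 680.

Cast on 165 stitches; work 680 rows.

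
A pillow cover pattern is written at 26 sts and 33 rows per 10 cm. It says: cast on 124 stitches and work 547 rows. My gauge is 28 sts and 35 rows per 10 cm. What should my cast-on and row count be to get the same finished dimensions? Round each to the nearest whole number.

Cast on 134 stitches; work 580 rows.

Stitches: 124 × 28/26 = 133.54 → 134.
Rows: 547 × 35/33 = 580.15 → 580.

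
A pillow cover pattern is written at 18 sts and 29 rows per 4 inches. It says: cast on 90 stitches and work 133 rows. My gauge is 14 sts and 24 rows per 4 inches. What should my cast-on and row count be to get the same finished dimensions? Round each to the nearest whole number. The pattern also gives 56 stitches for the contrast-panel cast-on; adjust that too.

Cast on 70 stitches; work 110 rows; contrast-panel cast-on 44 stitches.

Stitches: 90 × 14/18 = 70.00 → 70.
Rows: 133 × 24/29 = 110.07 → 110.
contrast-panel cast-on: 56 × 14/18 = 43.56 → 44.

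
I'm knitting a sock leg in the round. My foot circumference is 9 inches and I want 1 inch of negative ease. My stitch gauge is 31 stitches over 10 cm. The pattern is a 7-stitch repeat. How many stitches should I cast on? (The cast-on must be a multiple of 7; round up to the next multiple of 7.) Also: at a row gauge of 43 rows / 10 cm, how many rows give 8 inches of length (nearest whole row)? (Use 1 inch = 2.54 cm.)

Cast on 63 stitches; work 87 rows.

Finished = 9 − 1 = 8 inches.
8 inches × 2.54 = 20.32 cm.
31/10 = 3.1 sts per cm; 20.32 × 3.1 = 62.99 sts.
Next multiple of 7 → 63.
8 inches = 20.32 cm; × 4.3 = 87.38 → 87 rows.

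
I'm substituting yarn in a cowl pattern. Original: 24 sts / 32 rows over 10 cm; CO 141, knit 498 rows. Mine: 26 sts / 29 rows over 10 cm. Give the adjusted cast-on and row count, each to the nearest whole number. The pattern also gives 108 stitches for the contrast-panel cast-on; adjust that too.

Stitches: 141 × 26/24 = 152.75 → 153.
Rows: 498 × 29/32 = 451.31 → 451.
contrast-panel cast-on: 108 × 26/24 = 117.00 → 117.

Cast on 153 stitches; work 451 rows; contrast-panel cast-on 117 stitches.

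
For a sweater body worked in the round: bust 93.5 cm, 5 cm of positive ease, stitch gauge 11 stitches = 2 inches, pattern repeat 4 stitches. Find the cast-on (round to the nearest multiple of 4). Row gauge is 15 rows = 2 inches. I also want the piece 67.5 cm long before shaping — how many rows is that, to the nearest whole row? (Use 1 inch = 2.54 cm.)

Cast on 212 stitches; work 199 rows.

Finished = 93.5 + 5 = 98.5 cm.
98.5 cm × 1/2.54 = 38.78 inches.
11/2 = 5.5 sts per in; 38.78 × 5.5 = 213.29 sts.
Nearest multiple of 4 → 212.
67.5 cm = 26.57 inches; × 7.5 = 199.31 → 199 rows.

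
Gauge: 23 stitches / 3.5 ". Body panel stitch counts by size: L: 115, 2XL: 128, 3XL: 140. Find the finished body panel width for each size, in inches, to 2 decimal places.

23/3.5 = 6.571 sts per in.
L: 115 / 6.571 = 17.500 → 17.50 in.
2XL: 128 / 6.571 = 19.478 → 19.48 in.
3XL: 140 / 6.571 = 21.304 → 21.30 in.

L 17.50 inches; 2XL 19.48 inches; 3XL 21.30 inches.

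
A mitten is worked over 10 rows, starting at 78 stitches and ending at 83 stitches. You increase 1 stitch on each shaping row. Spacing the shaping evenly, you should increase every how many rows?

Increase every 2nd row.

Stitches to add: |83 − 78| = 5.
Shaping rows needed: 5 / 1 = 5.
10 rows / 5 = every 2 rows.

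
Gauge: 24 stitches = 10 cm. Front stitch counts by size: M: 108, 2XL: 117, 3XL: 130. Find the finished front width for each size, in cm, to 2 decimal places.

24/10 = 2.4 sts per cm.
M: 108 / 2.4 = 45.000 → 45.00 cm.
2XL: 117 / 2.4 = 48.750 → 48.75 cm.
3XL: 130 / 2.4 = 54.167 → 54.17 cm.

M 45.00 cm; 2XL 48.75 cm; 3XL 54.17 cm.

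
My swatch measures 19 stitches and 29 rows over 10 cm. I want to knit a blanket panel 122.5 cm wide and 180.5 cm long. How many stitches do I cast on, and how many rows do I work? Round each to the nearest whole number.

Stitch gauge = 19/10 = 1.9 sts/cm; 122.5 × 1.9 = 232.75 → 233 sts.
Row gauge = 29/10 = 2.9 rows/cm; 180.5 × 2.9 = 523.45 → 523 rows.

Cast on 233 stitches and work 523 rows.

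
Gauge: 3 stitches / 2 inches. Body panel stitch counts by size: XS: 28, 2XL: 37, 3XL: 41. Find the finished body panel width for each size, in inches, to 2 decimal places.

XS 18.67 inches; 2XL 24.67 inches; 3XL 27.33 inches.

3/2 = 1.5 sts per in.
XS: 28 / 1.5 = 18.667 → 18.67 in.
2XL: 37 / 1.5 = 24.667 → 24.67 in.
3XL: 41 / 1.5 = 27.333 → 27.33 in.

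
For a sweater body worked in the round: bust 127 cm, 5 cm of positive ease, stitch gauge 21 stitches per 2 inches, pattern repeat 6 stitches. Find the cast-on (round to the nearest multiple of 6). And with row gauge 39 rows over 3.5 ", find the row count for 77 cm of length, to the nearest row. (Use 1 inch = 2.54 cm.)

Cast on 546 stitches; work 338 rows.

Finished = 127 + 5 = 132 cm.
132 cm × 1/2.54 = 51.97 inches.
21/2 = 10.5 sts per in; 51.97 × 10.5 = 545.67 sts.
Nearest multiple of 6 → 546.
77 cm = 30.31 inches; × 11.143 = 337.80 → 338 rows.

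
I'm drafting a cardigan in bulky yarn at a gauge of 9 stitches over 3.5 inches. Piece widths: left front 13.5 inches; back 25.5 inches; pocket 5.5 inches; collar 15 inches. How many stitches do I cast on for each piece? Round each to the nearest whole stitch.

Rate = 9/3.5 = 2.571 sts per in.
left front: 13.5 × 2.571 = 34.71 → 35.
back: 25.5 × 2.571 = 65.57 → 66.
pocket: 5.5 × 2.571 = 14.14 → 14.
collar: 15 × 2.571 = 38.57 → 39.

left front 35; back 66; pocket 14; collar 39.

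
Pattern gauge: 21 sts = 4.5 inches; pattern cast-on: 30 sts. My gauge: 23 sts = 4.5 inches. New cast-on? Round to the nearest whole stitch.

Scale factor = 23 / 21 = 1.095.
30 × 23 / 21 = 32.86 sts.
→ 33 sts.

Cast on 33 stitches.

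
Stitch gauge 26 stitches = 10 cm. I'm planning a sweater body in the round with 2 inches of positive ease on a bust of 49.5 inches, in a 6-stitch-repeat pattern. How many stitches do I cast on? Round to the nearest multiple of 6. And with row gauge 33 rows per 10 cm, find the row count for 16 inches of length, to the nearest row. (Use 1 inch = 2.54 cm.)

Finished = 49.5 + 2 = 51.5 inches.
51.5 inches × 2.54 = 130.81 cm.
26/10 = 2.6 sts per cm; 130.81 × 2.6 = 340.11 sts.
Nearest multiple of 6 → 342.
16 inches = 40.64 cm; × 3.3 = 134.11 → 134 rows.

Cast on 342 stitches; work 134 rows.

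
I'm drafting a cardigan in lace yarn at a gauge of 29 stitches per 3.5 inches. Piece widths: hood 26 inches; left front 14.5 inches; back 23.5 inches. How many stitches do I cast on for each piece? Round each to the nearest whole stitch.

Rate = 29/3.5 = 8.286 sts per in.
hood: 26 × 8.286 = 215.43 → 215.
left front: 14.5 × 8.286 = 120.14 → 120.
back: 23.5 × 8.286 = 194.71 → 195.

hood 215; left front 120; back 195.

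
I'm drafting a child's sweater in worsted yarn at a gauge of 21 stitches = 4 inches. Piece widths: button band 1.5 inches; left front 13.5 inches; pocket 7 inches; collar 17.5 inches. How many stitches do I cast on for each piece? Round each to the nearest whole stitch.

Rate = 21/4 = 5.25 sts per in.
button band: 1.5 × 5.25 = 7.88 → 8.
left front: 13.5 × 5.25 = 70.88 → 71.
pocket: 7 × 5.25 = 36.75 → 37.
collar: 17.5 × 5.25 = 91.88 → 92.

button band 8; left front 71; pocket 37; collar 92.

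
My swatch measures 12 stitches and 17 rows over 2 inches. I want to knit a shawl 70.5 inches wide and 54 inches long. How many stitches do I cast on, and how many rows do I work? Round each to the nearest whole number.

Stitch gauge = 12/2 = 6 sts/in; 70.5 × 6 = 423.00 → 423 sts.
Row gauge = 17/2 = 8.5 rows/in; 54 × 8.5 = 459.00 → 459 rows.

Cast on 423 stitches and work 459 rows.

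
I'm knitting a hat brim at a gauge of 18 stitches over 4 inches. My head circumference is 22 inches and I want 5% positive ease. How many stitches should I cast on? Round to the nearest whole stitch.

CO 104 sts.

Finished = 22 × 1.05 = 23.10 in.
18 / 4 = 4.5 sts per inch.
23.10 × 4.5 = 103.95 sts.
→ 104 sts.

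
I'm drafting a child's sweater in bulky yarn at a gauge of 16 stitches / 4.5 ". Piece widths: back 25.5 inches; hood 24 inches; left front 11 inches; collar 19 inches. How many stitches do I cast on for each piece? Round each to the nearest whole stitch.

Rate = 16/4.5 = 3.556 sts per in.
back: 25.5 × 3.556 = 90.67 → 91.
hood: 24 × 3.556 = 85.33 → 85.
left front: 11 × 3.556 = 39.11 → 39.
collar: 19 × 3.556 = 67.56 → 68.

back 91; hood 85; left front 39; collar 68.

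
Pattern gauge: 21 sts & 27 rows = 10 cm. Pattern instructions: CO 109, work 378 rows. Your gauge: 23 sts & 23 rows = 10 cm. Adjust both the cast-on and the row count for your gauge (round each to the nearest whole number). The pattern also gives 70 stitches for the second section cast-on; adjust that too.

Cast on 119 stitches; work 322 rows; second section cast-on 77 stitches.

Stitches: 109 × 23/21 = 119.38 → 119.
Rows: 378 × 23/27 = 322.00 → 322.
second section cast-on: 70 × 23/21 = 76.67 → 77.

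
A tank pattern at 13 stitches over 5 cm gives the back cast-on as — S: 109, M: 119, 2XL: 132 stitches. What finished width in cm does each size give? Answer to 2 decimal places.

S 41.92 cm; M 45.77 cm; 2XL 50.77 cm.

13/5 = 2.6 sts per cm.
S: 109 / 2.6 = 41.923 → 41.92 cm.
M: 119 / 2.6 = 45.769 → 45.77 cm.
2XL: 132 / 2.6 = 50.769 → 50.77 cm.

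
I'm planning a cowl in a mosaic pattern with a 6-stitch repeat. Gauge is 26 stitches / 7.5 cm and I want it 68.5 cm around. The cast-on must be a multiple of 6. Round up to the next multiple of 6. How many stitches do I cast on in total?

26 / 7.5 = 3.467 sts per cm.
68.5 × 3.467 = 237.47 sts.
Next multiple of 6: 240.

CO 240 sts.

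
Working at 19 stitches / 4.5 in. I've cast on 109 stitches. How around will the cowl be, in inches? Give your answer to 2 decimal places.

25.82 inches.

19 stitches / 4.5 inch = 4.222 stitches per inch.
109 / 4.222 = 25.816 inches.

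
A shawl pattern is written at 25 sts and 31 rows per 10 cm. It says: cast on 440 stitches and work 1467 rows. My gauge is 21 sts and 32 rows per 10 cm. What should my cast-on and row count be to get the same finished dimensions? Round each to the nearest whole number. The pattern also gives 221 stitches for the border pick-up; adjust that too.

Stitches: 440 × 21/25 = 369.60 → 370.
Rows: 1467 × 32/31 = 1514.32 → 1514.
border pick-up: 221 × 21/25 = 185.64 → 186.

Cast on 370 stitches; work 1514 rows; border pick-up 186 stitches.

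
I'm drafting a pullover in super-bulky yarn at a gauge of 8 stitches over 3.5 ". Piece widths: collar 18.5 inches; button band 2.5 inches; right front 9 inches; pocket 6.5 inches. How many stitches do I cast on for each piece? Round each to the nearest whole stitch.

collar 42; button band 6; right front 21; pocket 15.

Rate = 8/3.5 = 2.286 sts per in.
collar: 18.5 × 2.286 = 42.29 → 42.
button band: 2.5 × 2.286 = 5.71 → 6.
right front: 9 × 2.286 = 20.57 → 21.
pocket: 6.5 × 2.286 = 14.86 → 15.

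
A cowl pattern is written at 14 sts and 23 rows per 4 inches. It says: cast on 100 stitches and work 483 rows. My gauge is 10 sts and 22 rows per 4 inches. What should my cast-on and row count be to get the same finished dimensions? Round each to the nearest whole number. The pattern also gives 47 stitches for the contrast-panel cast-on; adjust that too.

Cast on 71 stitches; work 462 rows; contrast-panel cast-on 34 stitches.

Stitches: 100 × 10/14 = 71.43 → 71.
Rows: 483 × 22/23 = 462.00 → 462.
contrast-panel cast-on: 47 × 10/14 = 33.57 → 34.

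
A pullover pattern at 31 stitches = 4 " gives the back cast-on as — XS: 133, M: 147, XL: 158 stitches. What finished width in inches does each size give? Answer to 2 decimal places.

31/4 = 7.75 sts per in.
XS: 133 / 7.75 = 17.161 → 17.16 in.
M: 147 / 7.75 = 18.968 → 18.97 in.
XL: 158 / 7.75 = 20.387 → 20.39 in.

XS 17.16 inches; M 18.97 inches; XL 20.39 inches.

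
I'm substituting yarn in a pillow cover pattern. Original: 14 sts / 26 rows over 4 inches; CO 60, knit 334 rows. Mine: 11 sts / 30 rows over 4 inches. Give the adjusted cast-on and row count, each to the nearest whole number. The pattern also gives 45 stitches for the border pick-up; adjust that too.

Cast on 47 stitches; work 385 rows; border pick-up 35 stitches.

Stitches: 60 × 11/14 = 47.14 → 47.
Rows: 334 × 30/26 = 385.38 → 385.
border pick-up: 45 × 11/14 = 35.36 → 35.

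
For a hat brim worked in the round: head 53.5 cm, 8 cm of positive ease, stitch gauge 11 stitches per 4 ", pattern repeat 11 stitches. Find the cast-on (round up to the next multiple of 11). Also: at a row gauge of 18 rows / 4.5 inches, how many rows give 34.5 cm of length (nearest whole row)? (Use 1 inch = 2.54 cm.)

Finished = 53.5 + 8 = 61.5 cm.
61.5 cm × 1/2.54 = 24.21 inches.
11/4 = 2.75 sts per in; 24.21 × 2.75 = 66.58 sts.
Next multiple of 11 → 77.
34.5 cm = 13.58 inches; × 4 = 54.33 → 54 rows.

Cast on 77 stitches; work 54 rows.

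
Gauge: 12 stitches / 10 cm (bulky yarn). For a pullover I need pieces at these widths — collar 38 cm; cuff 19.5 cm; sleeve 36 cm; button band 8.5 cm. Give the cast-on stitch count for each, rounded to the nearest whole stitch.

collar 46; cuff 23; sleeve 43; button band 10.

Rate = 12/10 = 1.2 sts per cm.
collar: 38 × 1.2 = 45.60 → 46.
cuff: 19.5 × 1.2 = 23.40 → 23.
sleeve: 36 × 1.2 = 43.20 → 43.
button band: 8.5 × 1.2 = 10.20 → 10.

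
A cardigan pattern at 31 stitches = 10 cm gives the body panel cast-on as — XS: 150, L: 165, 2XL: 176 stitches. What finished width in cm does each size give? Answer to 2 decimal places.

31/10 = 3.1 sts per cm.
XS: 150 / 3.1 = 48.387 → 48.39 cm.
L: 165 / 3.1 = 53.226 → 53.23 cm.
2XL: 176 / 3.1 = 56.774 → 56.77 cm.

XS 48.39 cm; L 53.23 cm; 2XL 56.77 cm.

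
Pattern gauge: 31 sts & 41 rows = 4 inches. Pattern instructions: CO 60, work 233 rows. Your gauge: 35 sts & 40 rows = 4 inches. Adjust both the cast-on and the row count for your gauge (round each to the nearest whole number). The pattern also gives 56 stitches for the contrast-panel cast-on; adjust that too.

Cast on 68 stitches; work 227 rows; contrast-panel cast-on 63 stitches.

Stitches: 60 × 35/31 = 67.74 → 68.
Rows: 233 × 40/41 = 227.32 → 227.
contrast-panel cast-on: 56 × 35/31 = 63.23 → 63.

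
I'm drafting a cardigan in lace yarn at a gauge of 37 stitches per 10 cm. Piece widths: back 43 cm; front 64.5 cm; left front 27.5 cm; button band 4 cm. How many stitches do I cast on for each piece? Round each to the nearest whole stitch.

back 159; front 239; left front 102; button band 15.

Rate = 37/10 = 3.7 sts per cm.
back: 43 × 3.7 = 159.10 → 159.
front: 64.5 × 3.7 = 238.65 → 239.
left front: 27.5 × 3.7 = 101.75 → 102.
button band: 4 × 3.7 = 14.80 → 15.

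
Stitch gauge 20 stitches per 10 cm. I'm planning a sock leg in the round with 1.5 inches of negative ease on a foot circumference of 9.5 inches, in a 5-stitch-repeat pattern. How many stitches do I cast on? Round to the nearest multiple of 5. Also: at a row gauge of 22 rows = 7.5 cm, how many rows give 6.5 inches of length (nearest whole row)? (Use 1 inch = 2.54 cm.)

Cast on 40 stitches; work 48 rows.

Finished = 9.5 − 1.5 = 8 inches.
8 inches × 2.54 = 20.32 cm.
20/10 = 2 sts per cm; 20.32 × 2 = 40.64 sts.
Nearest multiple of 5 → 40.
6.5 inches = 16.51 cm; × 2.933 = 48.43 → 48 rows.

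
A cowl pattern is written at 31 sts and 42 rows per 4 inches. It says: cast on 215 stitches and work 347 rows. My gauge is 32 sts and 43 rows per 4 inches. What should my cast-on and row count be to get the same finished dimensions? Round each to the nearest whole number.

Stitches: 215 × 32/31 = 221.94 → 222.
Rows: 347 × 43/42 = 355.26 → 355.

Cast on 222 stitches; work 355 rows.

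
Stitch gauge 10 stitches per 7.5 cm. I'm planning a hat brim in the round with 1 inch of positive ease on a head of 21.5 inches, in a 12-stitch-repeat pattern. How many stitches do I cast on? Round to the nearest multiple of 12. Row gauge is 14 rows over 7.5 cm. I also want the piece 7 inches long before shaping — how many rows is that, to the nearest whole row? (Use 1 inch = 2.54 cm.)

Cast on 72 stitches; work 33 rows.

Finished = 21.5 + 1 = 22.5 inches.
22.5 inches × 2.54 = 57.15 cm.
10/7.5 = 1.333 sts per cm; 57.15 × 1.333 = 76.20 sts.
Nearest multiple of 12 → 72.
7 inches = 17.78 cm; × 1.867 = 33.19 → 33 rows.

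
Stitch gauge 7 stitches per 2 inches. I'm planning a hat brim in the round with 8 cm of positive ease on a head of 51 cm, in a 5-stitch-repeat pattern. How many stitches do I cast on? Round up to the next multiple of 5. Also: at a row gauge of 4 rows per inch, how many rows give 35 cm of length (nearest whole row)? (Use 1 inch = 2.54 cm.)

Cast on 85 stitches; work 55 rows.

Finished = 51 + 8 = 59 cm.
59 cm × 1/2.54 = 23.23 inches.
7/2 = 3.5 sts per in; 23.23 × 3.5 = 81.30 sts.
Next multiple of 5 → 85.
35 cm = 13.78 inches; × 4 = 55.12 → 55 rows.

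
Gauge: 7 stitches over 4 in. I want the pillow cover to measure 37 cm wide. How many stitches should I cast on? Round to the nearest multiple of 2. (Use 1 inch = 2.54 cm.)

37 cm = 14.57 in.
7 stitches / 4 in = 1.75 stitches per inch.
14.57 × 1.75 = 25.49 stitches.
Round to nearest multiple of 2 → 26.

26 stitches.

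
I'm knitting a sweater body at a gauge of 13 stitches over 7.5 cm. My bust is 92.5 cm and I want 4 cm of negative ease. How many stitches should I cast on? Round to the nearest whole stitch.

Cast on 153 stitches.

Finished = 92.5 − 4 = 88.5 cm.
13 / 7.5 = 1.733 sts per cm.
88.50 × 1.733 = 153.40 sts.
→ 153 sts.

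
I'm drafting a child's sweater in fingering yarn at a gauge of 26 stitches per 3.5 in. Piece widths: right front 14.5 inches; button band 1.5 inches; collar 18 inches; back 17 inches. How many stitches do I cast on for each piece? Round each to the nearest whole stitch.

Rate = 26/3.5 = 7.429 sts per in.
right front: 14.5 × 7.429 = 107.71 → 108.
button band: 1.5 × 7.429 = 11.14 → 11.
collar: 18 × 7.429 = 133.71 → 134.
back: 17 × 7.429 = 126.29 → 126.

right front 108; button band 11; collar 134; back 126.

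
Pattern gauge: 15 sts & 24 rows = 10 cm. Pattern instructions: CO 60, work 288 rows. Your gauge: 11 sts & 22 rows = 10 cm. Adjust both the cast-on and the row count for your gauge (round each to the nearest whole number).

Stitches: 60 × 11/15 = 44.00 → 44.
Rows: 288 × 22/24 = 264.00 → 264.

Cast on 44 stitches; work 264 rows.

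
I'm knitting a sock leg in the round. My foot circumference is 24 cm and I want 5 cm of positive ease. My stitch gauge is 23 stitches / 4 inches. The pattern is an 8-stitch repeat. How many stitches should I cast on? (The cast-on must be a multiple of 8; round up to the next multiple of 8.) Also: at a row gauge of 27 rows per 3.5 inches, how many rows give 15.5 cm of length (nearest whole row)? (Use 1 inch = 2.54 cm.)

Cast on 72 stitches; work 47 rows.

Finished = 24 + 5 = 29 cm.
29 cm × 1/2.54 = 11.42 inches.
23/4 = 5.75 sts per in; 11.42 × 5.75 = 65.65 sts.
Next multiple of 8 → 72.
15.5 cm = 6.10 inches; × 7.714 = 47.08 → 47 rows.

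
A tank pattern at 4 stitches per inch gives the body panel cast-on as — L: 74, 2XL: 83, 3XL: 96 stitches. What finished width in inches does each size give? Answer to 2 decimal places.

L 18.50 inches; 2XL 20.75 inches; 3XL 24.00 inches.

4/1 = 4 sts per in.
L: 74 / 4 = 18.500 → 18.50 in.
2XL: 83 / 4 = 20.750 → 20.75 in.
3XL: 96 / 4 = 24.000 → 24.00 in.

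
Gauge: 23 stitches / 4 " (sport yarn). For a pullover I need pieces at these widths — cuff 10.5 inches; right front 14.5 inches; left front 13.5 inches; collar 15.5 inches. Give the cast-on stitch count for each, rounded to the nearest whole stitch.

cuff 60; right front 83; left front 78; collar 89.

Rate = 23/4 = 5.75 sts per in.
cuff: 10.5 × 5.75 = 60.38 → 60.
right front: 14.5 × 5.75 = 83.38 → 83.
left front: 13.5 × 5.75 = 77.62 → 78.
collar: 15.5 × 5.75 = 89.12 → 89.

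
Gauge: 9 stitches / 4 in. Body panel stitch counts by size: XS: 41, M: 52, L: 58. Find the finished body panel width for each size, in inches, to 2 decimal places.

XS 18.22 inches; M 23.11 inches; L 25.78 inches.

9/4 = 2.25 sts per in.
XS: 41 / 2.25 = 18.222 → 18.22 in.
M: 52 / 2.25 = 23.111 → 23.11 in.
L: 58 / 2.25 = 25.778 → 25.78 in.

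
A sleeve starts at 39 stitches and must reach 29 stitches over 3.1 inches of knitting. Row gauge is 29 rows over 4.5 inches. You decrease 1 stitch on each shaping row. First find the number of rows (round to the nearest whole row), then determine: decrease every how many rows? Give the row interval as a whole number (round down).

Decrease every 2nd row.

Rows = 3.1 × 6.444 = 20.0 → 20 rows.
Stitches to remove: 10 → 10 shaping rows (at 1 st each).
20 / 10 = 2.00 → every 2 rows.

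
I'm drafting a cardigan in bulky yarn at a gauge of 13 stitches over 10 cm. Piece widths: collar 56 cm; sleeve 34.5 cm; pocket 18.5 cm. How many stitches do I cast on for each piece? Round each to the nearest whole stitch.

Rate = 13/10 = 1.3 sts per cm.
collar: 56 × 1.3 = 72.80 → 73.
sleeve: 34.5 × 1.3 = 44.85 → 45.
pocket: 18.5 × 1.3 = 24.05 → 24.

collar 73; sleeve 45; pocket 24.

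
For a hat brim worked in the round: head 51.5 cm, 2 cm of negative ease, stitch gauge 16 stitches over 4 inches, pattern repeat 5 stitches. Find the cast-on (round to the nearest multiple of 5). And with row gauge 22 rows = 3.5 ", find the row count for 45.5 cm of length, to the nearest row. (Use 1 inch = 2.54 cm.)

Cast on 80 stitches; work 113 rows.

Finished = 51.5 − 2 = 49.5 cm.
49.5 cm × 1/2.54 = 19.49 inches.
16/4 = 4 sts per in; 19.49 × 4 = 77.95 sts.
Nearest multiple of 5 → 80.
45.5 cm = 17.91 inches; × 6.286 = 112.60 → 113 rows.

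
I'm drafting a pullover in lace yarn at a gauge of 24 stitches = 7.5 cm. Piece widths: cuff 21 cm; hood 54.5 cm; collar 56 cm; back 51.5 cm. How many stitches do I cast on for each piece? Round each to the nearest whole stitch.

cuff 67; hood 174; collar 179; back 165.

Rate = 24/7.5 = 3.2 sts per cm.
cuff: 21 × 3.2 = 67.20 → 67.
hood: 54.5 × 3.2 = 174.40 → 174.
collar: 56 × 3.2 = 179.20 → 179.
back: 51.5 × 3.2 = 164.80 → 165.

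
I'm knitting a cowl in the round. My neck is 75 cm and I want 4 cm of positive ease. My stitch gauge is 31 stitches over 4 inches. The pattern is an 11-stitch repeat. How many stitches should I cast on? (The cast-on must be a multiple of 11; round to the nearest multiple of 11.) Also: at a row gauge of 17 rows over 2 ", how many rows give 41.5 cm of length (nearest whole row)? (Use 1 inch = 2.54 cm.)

Finished = 75 + 4 = 79 cm.
79 cm × 1/2.54 = 31.10 inches.
31/4 = 7.75 sts per in; 31.10 × 7.75 = 241.04 sts.
Nearest multiple of 11 → 242.
41.5 cm = 16.34 inches; × 8.5 = 138.88 → 139 rows.

Cast on 242 stitches; work 139 rows.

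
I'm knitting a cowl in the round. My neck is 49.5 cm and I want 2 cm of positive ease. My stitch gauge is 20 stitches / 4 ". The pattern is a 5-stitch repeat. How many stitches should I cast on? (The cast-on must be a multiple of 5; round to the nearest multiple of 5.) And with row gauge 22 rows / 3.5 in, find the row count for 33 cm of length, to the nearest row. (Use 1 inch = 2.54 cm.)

Cast on 100 stitches; work 82 rows.

Finished = 49.5 + 2 = 51.5 cm.
51.5 cm × 1/2.54 = 20.28 inches.
20/4 = 5 sts per in; 20.28 × 5 = 101.38 sts.
Nearest multiple of 5 → 100.
33 cm = 12.99 inches; × 6.286 = 81.66 → 82 rows.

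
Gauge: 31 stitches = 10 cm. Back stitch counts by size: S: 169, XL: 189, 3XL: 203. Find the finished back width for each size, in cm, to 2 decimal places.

31/10 = 3.1 sts per cm.
S: 169 / 3.1 = 54.516 → 54.52 cm.
XL: 189 / 3.1 = 60.968 → 60.97 cm.
3XL: 203 / 3.1 = 65.484 → 65.48 cm.

S 54.52 cm; XL 60.97 cm; 3XL 65.48 cm.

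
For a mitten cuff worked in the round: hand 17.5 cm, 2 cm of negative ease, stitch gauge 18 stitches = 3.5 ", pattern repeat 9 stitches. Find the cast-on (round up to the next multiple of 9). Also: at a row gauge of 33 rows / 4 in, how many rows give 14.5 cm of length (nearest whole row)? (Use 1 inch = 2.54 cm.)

Finished = 17.5 − 2 = 15.5 cm.
15.5 cm × 1/2.54 = 6.10 inches.
18/3.5 = 5.143 sts per in; 6.10 × 5.143 = 31.38 sts.
Next multiple of 9 → 36.
14.5 cm = 5.71 inches; × 8.25 = 47.10 → 47 rows.

Cast on 36 stitches; work 47 rows.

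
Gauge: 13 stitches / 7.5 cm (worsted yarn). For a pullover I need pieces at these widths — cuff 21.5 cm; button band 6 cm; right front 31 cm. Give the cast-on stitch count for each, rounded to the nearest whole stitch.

Rate = 13/7.5 = 1.733 sts per cm.
cuff: 21.5 × 1.733 = 37.27 → 37.
button band: 6 × 1.733 = 10.40 → 10.
right front: 31 × 1.733 = 53.73 → 54.

cuff 37; button band 10; right front 54.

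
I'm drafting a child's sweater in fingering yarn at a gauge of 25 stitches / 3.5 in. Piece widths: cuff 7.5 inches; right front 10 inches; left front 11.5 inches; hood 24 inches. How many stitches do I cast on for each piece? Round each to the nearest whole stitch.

cuff 54; right front 71; left front 82; hood 171.

Rate = 25/3.5 = 7.143 sts per in.
cuff: 7.5 × 7.143 = 53.57 → 54.
right front: 10 × 7.143 = 71.43 → 71.
left front: 11.5 × 7.143 = 82.14 → 82.
hood: 24 × 7.143 = 171.43 → 171.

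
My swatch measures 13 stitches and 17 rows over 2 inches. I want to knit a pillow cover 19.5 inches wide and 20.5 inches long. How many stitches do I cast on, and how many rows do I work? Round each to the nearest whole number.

Stitch gauge = 13/2 = 6.5 sts/in; 19.5 × 6.5 = 126.75 → 127 sts.
Row gauge = 17/2 = 8.5 rows/in; 20.5 × 8.5 = 174.25 → 174 rows.

Cast on 127 stitches and work 174 rows.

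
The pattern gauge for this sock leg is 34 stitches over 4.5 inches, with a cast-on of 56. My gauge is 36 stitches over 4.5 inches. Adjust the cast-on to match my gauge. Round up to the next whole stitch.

Cast on 60 stitches.

Scale factor = 36 / 34 = 1.059.
56 × 36 / 34 = 59.29 sts.
→ 60 sts.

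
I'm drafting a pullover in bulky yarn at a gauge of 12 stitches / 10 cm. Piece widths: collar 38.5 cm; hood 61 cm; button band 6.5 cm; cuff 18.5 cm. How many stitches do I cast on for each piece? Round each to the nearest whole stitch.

Rate = 12/10 = 1.2 sts per cm.
collar: 38.5 × 1.2 = 46.20 → 46.
hood: 61 × 1.2 = 73.20 → 73.
button band: 6.5 × 1.2 = 7.80 → 8.
cuff: 18.5 × 1.2 = 22.20 → 22.

collar 46; hood 73; button band 8; cuff 22.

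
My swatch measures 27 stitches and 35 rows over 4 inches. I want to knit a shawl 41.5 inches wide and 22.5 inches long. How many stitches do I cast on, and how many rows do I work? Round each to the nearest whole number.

Cast on 280 stitches and work 197 rows.

Stitch gauge = 27/4 = 6.75 sts/in; 41.5 × 6.75 = 280.12 → 280 sts.
Row gauge = 35/4 = 8.75 rows/in; 22.5 × 8.75 = 196.88 → 197 rows.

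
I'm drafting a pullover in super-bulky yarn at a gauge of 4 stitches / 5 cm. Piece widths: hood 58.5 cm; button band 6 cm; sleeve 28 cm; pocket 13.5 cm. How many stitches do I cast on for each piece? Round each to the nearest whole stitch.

hood 47; button band 5; sleeve 22; pocket 11.

Rate = 4/5 = 0.8 sts per cm.
hood: 58.5 × 0.8 = 46.80 → 47.
button band: 6 × 0.8 = 4.80 → 5.
sleeve: 28 × 0.8 = 22.40 → 22.
pocket: 13.5 × 0.8 = 10.80 → 11.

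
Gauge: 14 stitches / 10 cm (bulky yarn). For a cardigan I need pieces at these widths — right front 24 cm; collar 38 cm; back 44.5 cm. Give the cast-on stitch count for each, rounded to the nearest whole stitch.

Rate = 14/10 = 1.4 sts per cm.
right front: 24 × 1.4 = 33.60 → 34.
collar: 38 × 1.4 = 53.20 → 53.
back: 44.5 × 1.4 = 62.30 → 62.

right front 34; collar 53; back 62.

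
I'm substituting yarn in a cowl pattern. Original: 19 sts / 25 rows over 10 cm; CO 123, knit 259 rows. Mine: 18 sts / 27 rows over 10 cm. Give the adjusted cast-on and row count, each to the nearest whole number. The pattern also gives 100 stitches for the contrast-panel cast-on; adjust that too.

Cast on 117 stitches; work 280 rows; contrast-panel cast-on 95 stitches.

Stitches: 123 × 18/19 = 116.53 → 117.
Rows: 259 × 27/25 = 279.72 → 280.
contrast-panel cast-on: 100 × 18/19 = 94.74 → 95.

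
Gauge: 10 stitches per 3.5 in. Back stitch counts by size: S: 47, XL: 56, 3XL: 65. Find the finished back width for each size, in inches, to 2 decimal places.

S 16.45 inches; XL 19.60 inches; 3XL 22.75 inches.

10/3.5 = 2.857 sts per in.
S: 47 / 2.857 = 16.450 → 16.45 in.
XL: 56 / 2.857 = 19.600 → 19.60 in.
3XL: 65 / 2.857 = 22.750 → 22.75 in.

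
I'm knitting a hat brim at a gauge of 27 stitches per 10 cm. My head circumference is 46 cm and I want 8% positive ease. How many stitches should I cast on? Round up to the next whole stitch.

Cast on 135 stitches.

Finished = 46 × 1.08 = 49.68 cm.
27 / 10 = 2.7 sts per cm.
49.68 × 2.7 = 134.14 sts.
→ 135 sts.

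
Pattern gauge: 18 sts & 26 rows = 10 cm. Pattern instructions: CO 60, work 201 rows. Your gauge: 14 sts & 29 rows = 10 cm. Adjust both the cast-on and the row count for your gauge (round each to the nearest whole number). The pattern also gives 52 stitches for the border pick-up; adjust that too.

Stitches: 60 × 14/18 = 46.67 → 47.
Rows: 201 × 29/26 = 224.19 → 224.
border pick-up: 52 × 14/18 = 40.44 → 40.

Cast on 47 stitches; work 224 rows; border pick-up 40 stitches.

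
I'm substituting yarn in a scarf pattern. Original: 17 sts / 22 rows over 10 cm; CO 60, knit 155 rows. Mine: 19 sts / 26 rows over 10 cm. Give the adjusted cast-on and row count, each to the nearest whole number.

Stitches: 60 × 19/17 = 67.06 → 67.
Rows: 155 × 26/22 = 183.18 → 183.

Cast on 67 stitches; work 183 rows.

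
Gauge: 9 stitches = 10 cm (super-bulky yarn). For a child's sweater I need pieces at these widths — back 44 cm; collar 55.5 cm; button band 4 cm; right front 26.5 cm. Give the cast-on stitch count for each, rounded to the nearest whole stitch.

back 40; collar 50; button band 4; right front 24.

Rate = 9/10 = 0.9 sts per cm.
back: 44 × 0.9 = 39.60 → 40.
collar: 55.5 × 0.9 = 49.95 → 50.
button band: 4 × 0.9 = 3.60 → 4.
right front: 26.5 × 0.9 = 23.85 → 24.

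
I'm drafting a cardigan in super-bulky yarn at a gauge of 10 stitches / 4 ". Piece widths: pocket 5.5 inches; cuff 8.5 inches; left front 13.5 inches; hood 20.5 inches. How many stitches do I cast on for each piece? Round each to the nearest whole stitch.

Rate = 10/4 = 2.5 sts per in.
pocket: 5.5 × 2.5 = 13.75 → 14.
cuff: 8.5 × 2.5 = 21.25 → 21.
left front: 13.5 × 2.5 = 33.75 → 34.
hood: 20.5 × 2.5 = 51.25 → 51.

pocket 14; cuff 21; left front 34; hood 51.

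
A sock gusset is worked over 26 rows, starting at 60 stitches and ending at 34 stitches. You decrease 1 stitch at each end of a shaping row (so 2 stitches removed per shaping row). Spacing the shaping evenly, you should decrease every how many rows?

Decrease every 2nd row.

Stitches to remove: |34 − 60| = 26.
Shaping rows needed: 26 / 2 = 13.
26 rows / 13 = every 2 rows.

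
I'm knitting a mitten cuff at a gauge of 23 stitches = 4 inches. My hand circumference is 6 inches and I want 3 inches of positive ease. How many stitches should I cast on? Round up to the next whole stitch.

CO 52 sts.

Finished = 6 + 3 = 9 in.
23 / 4 = 5.75 sts per inch.
9.00 × 5.75 = 51.75 sts.
→ 52 sts.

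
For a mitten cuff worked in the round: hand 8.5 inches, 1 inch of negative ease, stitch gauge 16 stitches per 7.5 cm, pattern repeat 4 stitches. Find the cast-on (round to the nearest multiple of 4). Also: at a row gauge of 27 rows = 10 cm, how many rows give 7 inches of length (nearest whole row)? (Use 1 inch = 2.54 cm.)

Cast on 40 stitches; work 48 rows.

Finished = 8.5 − 1 = 7.5 inches.
7.5 inches × 2.54 = 19.05 cm.
16/7.5 = 2.133 sts per cm; 19.05 × 2.133 = 40.64 sts.
Nearest multiple of 4 → 40.
7 inches = 17.78 cm; × 2.7 = 48.01 → 48 rows.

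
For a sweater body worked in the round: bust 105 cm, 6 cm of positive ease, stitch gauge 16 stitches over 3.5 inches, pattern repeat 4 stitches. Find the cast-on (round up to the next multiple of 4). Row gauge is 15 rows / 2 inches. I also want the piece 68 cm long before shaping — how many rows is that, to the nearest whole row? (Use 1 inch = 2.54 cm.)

Cast on 200 stitches; work 201 rows.

Finished = 105 + 6 = 111 cm.
111 cm × 1/2.54 = 43.70 inches.
16/3.5 = 4.571 sts per in; 43.70 × 4.571 = 199.78 sts.
Next multiple of 4 → 200.
68 cm = 26.77 inches; × 7.5 = 200.79 → 201 rows.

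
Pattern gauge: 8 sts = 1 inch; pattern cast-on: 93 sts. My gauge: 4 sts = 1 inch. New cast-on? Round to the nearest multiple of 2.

Scale factor = 4 / 8 = 0.500.
93 × 4 / 8 = 46.50 sts.
→ 46 sts.

Cast on 46 stitches.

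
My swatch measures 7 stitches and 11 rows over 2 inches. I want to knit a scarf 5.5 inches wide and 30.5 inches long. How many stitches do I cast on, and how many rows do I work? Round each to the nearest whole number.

Stitch gauge = 7/2 = 3.5 sts/in; 5.5 × 3.5 = 19.25 → 19 sts.
Row gauge = 11/2 = 5.5 rows/in; 30.5 × 5.5 = 167.75 → 168 rows.

Cast on 19 stitches and work 168 rows.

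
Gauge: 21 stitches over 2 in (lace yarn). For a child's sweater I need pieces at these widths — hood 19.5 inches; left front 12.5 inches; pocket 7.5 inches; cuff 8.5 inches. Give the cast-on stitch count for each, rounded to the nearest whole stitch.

Rate = 21/2 = 10.5 sts per in.
hood: 19.5 × 10.5 = 204.75 → 205.
left front: 12.5 × 10.5 = 131.25 → 131.
pocket: 7.5 × 10.5 = 78.75 → 79.
cuff: 8.5 × 10.5 = 89.25 → 89.

hood 205; left front 131; pocket 79; cuff 89.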